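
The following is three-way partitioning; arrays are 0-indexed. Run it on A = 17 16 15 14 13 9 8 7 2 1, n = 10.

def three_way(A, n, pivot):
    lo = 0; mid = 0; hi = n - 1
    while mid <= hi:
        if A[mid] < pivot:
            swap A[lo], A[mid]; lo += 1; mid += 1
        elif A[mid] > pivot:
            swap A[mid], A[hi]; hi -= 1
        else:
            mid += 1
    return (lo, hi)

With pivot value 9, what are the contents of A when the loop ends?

1 2 7 8 9 13 14 15 16 17

lo=0 mid=0 hi=9
17>9: swap(0,9), hi=8 ⇒ 1 16 15 14 13 9 8 7 2 17
1<9: swap(0,0), lo=1 mid=1 ⇒ 1 16 15 14 13 9 8 7 2 17
16>9: swap(1,8), hi=7 ⇒ 1 2 15 14 13 9 8 7 16 17
2<9: swap(1,1), lo=2 mid=2 ⇒ 1 2 15 14 13 9 8 7 16 17
15>9: swap(2,7), hi=6 ⇒ 1 2 7 14 13 9 8 15 16 17
7<9: swap(2,2), lo=3 mid=3 ⇒ 1 2 7 14 13 9 8 15 16 17
14>9: swap(3,6), hi=5 ⇒ 1 2 7 8 13 9 14 15 16 17
8<9: swap(3,3), lo=4 mid=4 ⇒ 1 2 7 8 13 9 14 15 16 17
13>9: swap(4,5), hi=4 ⇒ 1 2 7 8 9 13 14 15 16 17
9=9: mid=5
done. lo=4 hi=4; A=1 2 7 8 9 13 14 15 16 17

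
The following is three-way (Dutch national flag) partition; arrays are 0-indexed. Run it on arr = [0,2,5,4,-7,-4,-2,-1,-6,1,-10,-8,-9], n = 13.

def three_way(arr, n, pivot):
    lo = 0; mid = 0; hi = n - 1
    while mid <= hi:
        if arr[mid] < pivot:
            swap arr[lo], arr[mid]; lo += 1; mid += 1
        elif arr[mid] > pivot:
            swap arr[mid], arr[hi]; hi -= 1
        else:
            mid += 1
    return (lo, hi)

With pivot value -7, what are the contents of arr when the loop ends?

[-9,-8,-10,-7,-4,-2,-1,-6,1,4,5,2,0]

pivot = -7; lo=0, mid=0, hi=12
arr[mid]=0>-7: swap arr[0],arr[12]; hi=11 → [-9,2,5,4,-7,-4,-2,-1,-6,1,-10,-8,0]
arr[mid]=-9<-7: swap arr[0],arr[0]; lo=1,mid=1 → [-9,2,5,4,-7,-4,-2,-1,-6,1,-10,-8,0]
arr[mid]=2>-7: swap arr[1],arr[11]; hi=10 → [-9,-8,5,4,-7,-4,-2,-1,-6,1,-10,2,0]
arr[mid]=-8<-7: swap arr[1],arr[1]; lo=2,mid=2 → [-9,-8,5,4,-7,-4,-2,-1,-6,1,-10,2,0]
arr[mid]=5>-7: swap arr[2],arr[10]; hi=9 → [-9,-8,-10,4,-7,-4,-2,-1,-6,1,5,2,0]
arr[mid]=-10<-7: swap arr[2],arr[2]; lo=3,mid=3 → [-9,-8,-10,4,-7,-4,-2,-1,-6,1,5,2,0]
arr[mid]=4>-7: swap arr[3],arr[9]; hi=8 → [-9,-8,-10,1,-7,-4,-2,-1,-6,4,5,2,0]
arr[mid]=1>-7: swap arr[3],arr[8]; hi=7 → [-9,-8,-10,-6,-7,-4,-2,-1,1,4,5,2,0]
arr[mid]=-6>-7: swap arr[3],arr[7]; hi=6 → [-9,-8,-10,-1,-7,-4,-2,-6,1,4,5,2,0]
arr[mid]=-1>-7: swap arr[3],arr[6]; hi=5 → [-9,-8,-10,-2,-7,-4,-1,-6,1,4,5,2,0]
arr[mid]=-2>-7: swap arr[3],arr[5]; hi=4 → [-9,-8,-10,-4,-7,-2,-1,-6,1,4,5,2,0]
arr[mid]=-4>-7: swap arr[3],arr[4]; hi=3 → [-9,-8,-10,-7,-4,-2,-1,-6,1,4,5,2,0]
arr[mid]=-7=-7: mid=4
end: lo=3, hi=3; arr = [-9,-8,-10,-7,-4,-2,-1,-6,1,4,5,2,0]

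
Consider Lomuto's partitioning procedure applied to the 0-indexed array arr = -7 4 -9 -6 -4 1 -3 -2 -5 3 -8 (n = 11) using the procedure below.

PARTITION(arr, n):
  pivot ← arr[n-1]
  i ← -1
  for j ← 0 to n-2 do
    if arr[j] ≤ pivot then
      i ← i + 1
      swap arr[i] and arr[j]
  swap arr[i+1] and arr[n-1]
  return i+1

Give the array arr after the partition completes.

pivot = arr[10] = -8; i = -1
j=0: arr[0]=-7 > -8 → no swap
j=1: arr[1]=4 > -8 → no swap
j=2: arr[2]=-9 ≤ -8 → i=0, swap arr[0],arr[2] → -9 4 -7 -6 -4 1 -3 -2 -5 3 -8
j=3: arr[3]=-6 > -8 → no swap
j=4: arr[4]=-4 > -8 → no swap
j=5: arr[5]=1 > -8 → no swap
j=6: arr[6]=-3 > -8 → no swap
j=7: arr[7]=-2 > -8 → no swap
j=8: arr[8]=-5 > -8 → no swap
j=9: arr[9]=3 > -8 → no swap
final swap arr[1],arr[10] → -9 -8 -7 -6 -4 1 -3 -2 -5 3 4; return 1

-9 -8 -7 -6 -4 1 -3 -2 -5 3 4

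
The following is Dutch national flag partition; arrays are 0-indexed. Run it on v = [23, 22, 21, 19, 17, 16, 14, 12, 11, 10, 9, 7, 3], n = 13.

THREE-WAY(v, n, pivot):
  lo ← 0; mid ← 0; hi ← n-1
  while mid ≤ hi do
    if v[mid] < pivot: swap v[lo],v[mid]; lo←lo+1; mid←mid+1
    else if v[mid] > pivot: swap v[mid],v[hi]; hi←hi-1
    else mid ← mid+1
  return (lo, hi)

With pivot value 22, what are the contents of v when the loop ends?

pivot = 22; lo=0, mid=0, hi=12
v[mid]=23>22: swap v[0],v[12]; hi=11 → [3, 22, 21, 19, 17, 16, 14, 12, 11, 10, 9, 7, 23]
v[mid]=3<22: swap v[0],v[0]; lo=1,mid=1 → [3, 22, 21, 19, 17, 16, 14, 12, 11, 10, 9, 7, 23]
v[mid]=22=22: mid=2
v[mid]=21<22: swap v[1],v[2]; lo=2,mid=3 → [3, 21, 22, 19, 17, 16, 14, 12, 11, 10, 9, 7, 23]
v[mid]=19<22: swap v[2],v[3]; lo=3,mid=4 → [3, 21, 19, 22, 17, 16, 14, 12, 11, 10, 9, 7, 23]
v[mid]=17<22: swap v[3],v[4]; lo=4,mid=5 → [3, 21, 19, 17, 22, 16, 14, 12, 11, 10, 9, 7, 23]
v[mid]=16<22: swap v[4],v[5]; lo=5,mid=6 → [3, 21, 19, 17, 16, 22, 14, 12, 11, 10, 9, 7, 23]
v[mid]=14<22: swap v[5],v[6]; lo=6,mid=7 → [3, 21, 19, 17, 16, 14, 22, 12, 11, 10, 9, 7, 23]
v[mid]=12<22: swap v[6],v[7]; lo=7,mid=8 → [3, 21, 19, 17, 16, 14, 12, 22, 11, 10, 9, 7, 23]
v[mid]=11<22: swap v[7],v[8]; lo=8,mid=9 → [3, 21, 19, 17, 16, 14, 12, 11, 22, 10, 9, 7, 23]
v[mid]=10<22: swap v[8],v[9]; lo=9,mid=10 → [3, 21, 19, 17, 16, 14, 12, 11, 10, 22, 9, 7, 23]
v[mid]=9<22: swap v[9],v[10]; lo=10,mid=11 → [3, 21, 19, 17, 16, 14, 12, 11, 10, 9, 22, 7, 23]
v[mid]=7<22: swap v[10],v[11]; lo=11,mid=12 → [3, 21, 19, 17, 16, 14, 12, 11, 10, 9, 7, 22, 23]
end: lo=11, hi=11; v = [3, 21, 19, 17, 16, 14, 12, 11, 10, 9, 7, 22, 23]

[3, 21, 19, 17, 16, 14, 12, 11, 10, 9, 7, 22, 23]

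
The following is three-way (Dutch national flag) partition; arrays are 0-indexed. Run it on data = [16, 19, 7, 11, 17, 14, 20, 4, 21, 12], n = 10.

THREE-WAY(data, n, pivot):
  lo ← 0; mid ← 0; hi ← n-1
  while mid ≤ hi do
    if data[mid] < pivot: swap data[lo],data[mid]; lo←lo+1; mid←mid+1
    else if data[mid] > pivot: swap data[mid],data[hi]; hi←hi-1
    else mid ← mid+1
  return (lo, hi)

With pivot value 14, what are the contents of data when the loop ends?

lo=0 mid=0 hi=9
16>14: swap(0,9), hi=8 ⇒ [12, 19, 7, 11, 17, 14, 20, 4, 21, 16]
12<14: swap(0,0), lo=1 mid=1 ⇒ [12, 19, 7, 11, 17, 14, 20, 4, 21, 16]
19>14: swap(1,8), hi=7 ⇒ [12, 21, 7, 11, 17, 14, 20, 4, 19, 16]
21>14: swap(1,7), hi=6 ⇒ [12, 4, 7, 11, 17, 14, 20, 21, 19, 16]
4<14: swap(1,1), lo=2 mid=2 ⇒ [12, 4, 7, 11, 17, 14, 20, 21, 19, 16]
7<14: swap(2,2), lo=3 mid=3 ⇒ [12, 4, 7, 11, 17, 14, 20, 21, 19, 16]
11<14: swap(3,3), lo=4 mid=4 ⇒ [12, 4, 7, 11, 17, 14, 20, 21, 19, 16]
17>14: swap(4,6), hi=5 ⇒ [12, 4, 7, 11, 20, 14, 17, 21, 19, 16]
20>14: swap(4,5), hi=4 ⇒ [12, 4, 7, 11, 14, 20, 17, 21, 19, 16]
14=14: mid=5
done. lo=4 hi=4; data=[12, 4, 7, 11, 14, 20, 17, 21, 19, 16]

[12, 4, 7, 11, 14, 20, 17, 21, 19, 16]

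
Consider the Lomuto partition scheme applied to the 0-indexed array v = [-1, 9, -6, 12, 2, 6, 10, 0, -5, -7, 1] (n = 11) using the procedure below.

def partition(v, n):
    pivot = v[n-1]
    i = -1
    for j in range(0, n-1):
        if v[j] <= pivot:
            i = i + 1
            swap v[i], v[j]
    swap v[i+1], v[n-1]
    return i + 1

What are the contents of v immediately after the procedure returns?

[-1, -6, 0, -5, -7, 1, 10, 9, 12, 2, 6]

pivot=1, i=-1
j=0: -1≤1, i=0, swap(0,0) ⇒ [-1, 9, -6, 12, 2, 6, 10, 0, -5, -7, 1]
j=1: 9>1, skip
j=2: -6≤1, i=1, swap(1,2) ⇒ [-1, -6, 9, 12, 2, 6, 10, 0, -5, -7, 1]
j=3: 12>1, skip
j=4: 2>1, skip
j=5: 6>1, skip
j=6: 10>1, skip
j=7: 0≤1, i=2, swap(2,7) ⇒ [-1, -6, 0, 12, 2, 6, 10, 9, -5, -7, 1]
j=8: -5≤1, i=3, swap(3,8) ⇒ [-1, -6, 0, -5, 2, 6, 10, 9, 12, -7, 1]
j=9: -7≤1, i=4, swap(4,9) ⇒ [-1, -6, 0, -5, -7, 6, 10, 9, 12, 2, 1]
swap(5,10) ⇒ [-1, -6, 0, -5, -7, 1, 10, 9, 12, 2, 6]; return 5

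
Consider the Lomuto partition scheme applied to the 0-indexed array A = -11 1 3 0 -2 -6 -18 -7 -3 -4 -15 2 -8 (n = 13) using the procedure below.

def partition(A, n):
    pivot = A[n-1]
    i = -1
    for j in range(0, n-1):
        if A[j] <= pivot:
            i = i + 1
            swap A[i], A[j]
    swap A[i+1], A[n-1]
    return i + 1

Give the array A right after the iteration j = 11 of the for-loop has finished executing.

-11 -18 -15 0 -2 -6 1 -7 -3 -4 3 2 -8

pivot = A[12] = -8; i = -1
j=0: A[0]=-11 ≤ -8 → i=0, swap A[0],A[0] (no change) → -11 1 3 0 -2 -6 -18 -7 -3 -4 -15 2 -8
j=1: A[1]=1 > -8 → no swap
j=2: A[2]=3 > -8 → no swap
j=3: A[3]=0 > -8 → no swap
j=4: A[4]=-2 > -8 → no swap
j=5: A[5]=-6 > -8 → no swap
j=6: A[6]=-18 ≤ -8 → i=1, swap A[1],A[6] → -11 -18 3 0 -2 -6 1 -7 -3 -4 -15 2 -8
j=7: A[7]=-7 > -8 → no swap
j=8: A[8]=-3 > -8 → no swap
j=9: A[9]=-4 > -8 → no swap
j=10: A[10]=-15 ≤ -8 → i=2, swap A[2],A[10] → -11 -18 -15 0 -2 -6 1 -7 -3 -4 3 2 -8
j=11: A[11]=2 > -8 → no swap
(after j=11) A = -11 -18 -15 0 -2 -6 1 -7 -3 -4 3 2 -8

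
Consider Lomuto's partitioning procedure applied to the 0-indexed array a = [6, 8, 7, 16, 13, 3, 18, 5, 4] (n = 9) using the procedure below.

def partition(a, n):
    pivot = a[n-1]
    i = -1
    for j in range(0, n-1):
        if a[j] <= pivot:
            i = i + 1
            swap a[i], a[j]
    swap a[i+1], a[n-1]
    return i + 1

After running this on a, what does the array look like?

pivot=4, i=-1
j=0: 6>4, skip
j=1: 8>4, skip
j=2: 7>4, skip
j=3: 16>4, skip
j=4: 13>4, skip
j=5: 3≤4, i=0, swap(0,5) ⇒ [3, 8, 7, 16, 13, 6, 18, 5, 4]
j=6: 18>4, skip
j=7: 5>4, skip
swap(1,8) ⇒ [3, 4, 7, 16, 13, 6, 18, 5, 8]; return 1

[3, 4, 7, 16, 13, 6, 18, 5, 8]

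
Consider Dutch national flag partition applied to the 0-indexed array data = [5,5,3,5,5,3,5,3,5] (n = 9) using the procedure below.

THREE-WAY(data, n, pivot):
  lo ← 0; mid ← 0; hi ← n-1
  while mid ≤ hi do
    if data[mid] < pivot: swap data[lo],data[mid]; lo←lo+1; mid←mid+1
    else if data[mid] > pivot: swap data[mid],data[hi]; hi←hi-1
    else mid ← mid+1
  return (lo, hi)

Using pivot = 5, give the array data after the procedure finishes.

pivot = 5; lo=0, mid=0, hi=8
data[mid]=5=5: mid=1
data[mid]=5=5: mid=2
data[mid]=3<5: swap data[0],data[2]; lo=1,mid=3 → [3,5,5,5,5,3,5,3,5]
data[mid]=5=5: mid=4
data[mid]=5=5: mid=5
data[mid]=3<5: swap data[1],data[5]; lo=2,mid=6 → [3,3,5,5,5,5,5,3,5]
data[mid]=5=5: mid=7
data[mid]=3<5: swap data[2],data[7]; lo=3,mid=8 → [3,3,3,5,5,5,5,5,5]
data[mid]=5=5: mid=9
end: lo=3, hi=8; data = [3,3,3,5,5,5,5,5,5]

[3,3,3,5,5,5,5,5,5]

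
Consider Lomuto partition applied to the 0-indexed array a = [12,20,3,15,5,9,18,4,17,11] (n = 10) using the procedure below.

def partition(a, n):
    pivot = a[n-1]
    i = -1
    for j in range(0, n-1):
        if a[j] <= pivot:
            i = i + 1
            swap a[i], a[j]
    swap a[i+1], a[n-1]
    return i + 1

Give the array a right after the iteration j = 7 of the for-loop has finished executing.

[3,5,9,4,20,12,18,15,17,11]

pivot = a[9] = 11; i = -1
j=0: a[0]=12 > 11 → no swap
j=1: a[1]=20 > 11 → no swap
j=2: a[2]=3 ≤ 11 → i=0, swap a[0],a[2] → [3,20,12,15,5,9,18,4,17,11]
j=3: a[3]=15 > 11 → no swap
j=4: a[4]=5 ≤ 11 → i=1, swap a[1],a[4] → [3,5,12,15,20,9,18,4,17,11]
j=5: a[5]=9 ≤ 11 → i=2, swap a[2],a[5] → [3,5,9,15,20,12,18,4,17,11]
j=6: a[6]=18 > 11 → no swap
j=7: a[7]=4 ≤ 11 → i=3, swap a[3],a[7] → [3,5,9,4,20,12,18,15,17,11]
(after j=7) a = [3,5,9,4,20,12,18,15,17,11]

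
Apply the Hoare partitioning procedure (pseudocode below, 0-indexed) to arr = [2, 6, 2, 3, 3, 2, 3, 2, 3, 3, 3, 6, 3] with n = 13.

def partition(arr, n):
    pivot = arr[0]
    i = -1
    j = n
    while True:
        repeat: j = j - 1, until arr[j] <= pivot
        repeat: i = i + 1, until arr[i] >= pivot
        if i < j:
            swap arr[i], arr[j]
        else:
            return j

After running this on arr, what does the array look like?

pivot = arr[0] = 2; i = -1, j = 13
j→7 (arr[7]=2≤2), i→0 (arr[0]=2≥2); i<j, swap → [2, 6, 2, 3, 3, 2, 3, 2, 3, 3, 3, 6, 3]
j→5 (arr[5]=2≤2), i→1 (arr[1]=6≥2); i<j, swap → [2, 2, 2, 3, 3, 6, 3, 2, 3, 3, 3, 6, 3]
j→2, i→2; i≥j, return j=2. arr = [2, 2, 2, 3, 3, 6, 3, 2, 3, 3, 3, 6, 3]

[2, 2, 2, 3, 3, 6, 3, 2, 3, 3, 3, 6, 3]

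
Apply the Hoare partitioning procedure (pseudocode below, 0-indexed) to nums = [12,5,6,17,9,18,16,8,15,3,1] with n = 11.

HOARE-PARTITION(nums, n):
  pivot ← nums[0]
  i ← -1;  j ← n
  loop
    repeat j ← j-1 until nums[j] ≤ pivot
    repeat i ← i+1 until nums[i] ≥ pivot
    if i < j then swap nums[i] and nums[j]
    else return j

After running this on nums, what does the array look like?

pivot = nums[0] = 12; i = -1, j = 11
j→10 (nums[10]=1≤12), i→0 (nums[0]=12≥12); i<j, swap → [1,5,6,17,9,18,16,8,15,3,12]
j→9 (nums[9]=3≤12), i→3 (nums[3]=17≥12); i<j, swap → [1,5,6,3,9,18,16,8,15,17,12]
j→7 (nums[7]=8≤12), i→5 (nums[5]=18≥12); i<j, swap → [1,5,6,3,9,8,16,18,15,17,12]
j→5, i→6; i≥j, return j=5. nums = [1,5,6,3,9,8,16,18,15,17,12]

[1,5,6,3,9,8,16,18,15,17,12]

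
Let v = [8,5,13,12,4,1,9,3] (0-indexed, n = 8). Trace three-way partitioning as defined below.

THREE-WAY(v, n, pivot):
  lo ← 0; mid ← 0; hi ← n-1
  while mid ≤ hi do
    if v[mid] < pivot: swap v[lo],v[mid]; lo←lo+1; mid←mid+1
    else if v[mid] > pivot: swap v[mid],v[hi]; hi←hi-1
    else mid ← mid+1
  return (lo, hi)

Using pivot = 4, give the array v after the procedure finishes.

lo=0 mid=0 hi=7
8>4: swap(0,7), hi=6 ⇒ [3,5,13,12,4,1,9,8]
3<4: swap(0,0), lo=1 mid=1 ⇒ [3,5,13,12,4,1,9,8]
5>4: swap(1,6), hi=5 ⇒ [3,9,13,12,4,1,5,8]
9>4: swap(1,5), hi=4 ⇒ [3,1,13,12,4,9,5,8]
1<4: swap(1,1), lo=2 mid=2 ⇒ [3,1,13,12,4,9,5,8]
13>4: swap(2,4), hi=3 ⇒ [3,1,4,12,13,9,5,8]
4=4: mid=3
12>4: swap(3,3), hi=2 ⇒ [3,1,4,12,13,9,5,8]
done. lo=2 hi=2; v=[3,1,4,12,13,9,5,8]

[3,1,4,12,13,9,5,8]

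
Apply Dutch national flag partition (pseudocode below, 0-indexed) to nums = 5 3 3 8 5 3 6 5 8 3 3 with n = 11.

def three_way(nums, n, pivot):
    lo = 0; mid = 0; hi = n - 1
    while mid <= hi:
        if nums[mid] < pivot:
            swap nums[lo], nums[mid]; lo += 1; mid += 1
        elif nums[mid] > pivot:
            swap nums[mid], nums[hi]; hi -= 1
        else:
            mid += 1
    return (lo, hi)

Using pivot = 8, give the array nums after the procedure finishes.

pivot = 8; lo=0, mid=0, hi=10
nums[mid]=5<8: swap nums[0],nums[0]; lo=1,mid=1 → 5 3 3 8 5 3 6 5 8 3 3
nums[mid]=3<8: swap nums[1],nums[1]; lo=2,mid=2 → 5 3 3 8 5 3 6 5 8 3 3
nums[mid]=3<8: swap nums[2],nums[2]; lo=3,mid=3 → 5 3 3 8 5 3 6 5 8 3 3
nums[mid]=8=8: mid=4
nums[mid]=5<8: swap nums[3],nums[4]; lo=4,mid=5 → 5 3 3 5 8 3 6 5 8 3 3
nums[mid]=3<8: swap nums[4],nums[5]; lo=5,mid=6 → 5 3 3 5 3 8 6 5 8 3 3
nums[mid]=6<8: swap nums[5],nums[6]; lo=6,mid=7 → 5 3 3 5 3 6 8 5 8 3 3
nums[mid]=5<8: swap nums[6],nums[7]; lo=7,mid=8 → 5 3 3 5 3 6 5 8 8 3 3
nums[mid]=8=8: mid=9
nums[mid]=3<8: swap nums[7],nums[9]; lo=8,mid=10 → 5 3 3 5 3 6 5 3 8 8 3
nums[mid]=3<8: swap nums[8],nums[10]; lo=9,mid=11 → 5 3 3 5 3 6 5 3 3 8 8
end: lo=9, hi=10; nums = 5 3 3 5 3 6 5 3 3 8 8

5 3 3 5 3 6 5 3 3 8 8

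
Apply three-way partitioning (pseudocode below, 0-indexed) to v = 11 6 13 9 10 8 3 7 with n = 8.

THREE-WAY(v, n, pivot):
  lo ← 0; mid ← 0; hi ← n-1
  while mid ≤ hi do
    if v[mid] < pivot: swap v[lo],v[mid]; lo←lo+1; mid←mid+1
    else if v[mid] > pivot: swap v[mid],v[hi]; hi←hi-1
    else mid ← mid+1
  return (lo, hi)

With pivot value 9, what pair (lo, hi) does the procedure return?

(4, 4)

pivot = 9; lo=0, mid=0, hi=7
v[mid]=11>9: swap v[0],v[7]; hi=6 → 7 6 13 9 10 8 3 11
v[mid]=7<9: swap v[0],v[0]; lo=1,mid=1 → 7 6 13 9 10 8 3 11
v[mid]=6<9: swap v[1],v[1]; lo=2,mid=2 → 7 6 13 9 10 8 3 11
v[mid]=13>9: swap v[2],v[6]; hi=5 → 7 6 3 9 10 8 13 11
v[mid]=3<9: swap v[2],v[2]; lo=3,mid=3 → 7 6 3 9 10 8 13 11
v[mid]=9=9: mid=4
v[mid]=10>9: swap v[4],v[5]; hi=4 → 7 6 3 9 8 10 13 11
v[mid]=8<9: swap v[3],v[4]; lo=4,mid=5 → 7 6 3 8 9 10 13 11
end: lo=4, hi=4; v = 7 6 3 8 9 10 13 11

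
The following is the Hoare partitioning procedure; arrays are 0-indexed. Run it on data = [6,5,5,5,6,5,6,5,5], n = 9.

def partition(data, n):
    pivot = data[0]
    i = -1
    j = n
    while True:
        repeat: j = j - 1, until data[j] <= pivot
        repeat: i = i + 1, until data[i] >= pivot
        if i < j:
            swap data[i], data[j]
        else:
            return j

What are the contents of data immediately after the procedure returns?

pivot = data[0] = 6; i = -1, j = 9
j→8 (data[8]=5≤6), i→0 (data[0]=6≥6); i<j, swap → [5,5,5,5,6,5,6,5,6]
j→7 (data[7]=5≤6), i→4 (data[4]=6≥6); i<j, swap → [5,5,5,5,5,5,6,6,6]
j→6, i→6; i≥j, return j=6. data = [5,5,5,5,5,5,6,6,6]

[5,5,5,5,5,5,6,6,6]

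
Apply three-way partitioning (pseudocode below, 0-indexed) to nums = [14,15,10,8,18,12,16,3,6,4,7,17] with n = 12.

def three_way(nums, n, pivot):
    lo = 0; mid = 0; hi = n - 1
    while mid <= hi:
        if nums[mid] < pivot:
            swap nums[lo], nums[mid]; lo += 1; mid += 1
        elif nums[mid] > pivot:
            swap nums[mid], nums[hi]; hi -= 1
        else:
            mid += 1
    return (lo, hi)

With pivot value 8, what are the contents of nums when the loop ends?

[7,4,6,3,8,16,12,18,10,15,17,14]

pivot = 8; lo=0, mid=0, hi=11
nums[mid]=14>8: swap nums[0],nums[11]; hi=10 → [17,15,10,8,18,12,16,3,6,4,7,14]
nums[mid]=17>8: swap nums[0],nums[10]; hi=9 → [7,15,10,8,18,12,16,3,6,4,17,14]
nums[mid]=7<8: swap nums[0],nums[0]; lo=1,mid=1 → [7,15,10,8,18,12,16,3,6,4,17,14]
nums[mid]=15>8: swap nums[1],nums[9]; hi=8 → [7,4,10,8,18,12,16,3,6,15,17,14]
nums[mid]=4<8: swap nums[1],nums[1]; lo=2,mid=2 → [7,4,10,8,18,12,16,3,6,15,17,14]
nums[mid]=10>8: swap nums[2],nums[8]; hi=7 → [7,4,6,8,18,12,16,3,10,15,17,14]
nums[mid]=6<8: swap nums[2],nums[2]; lo=3,mid=3 → [7,4,6,8,18,12,16,3,10,15,17,14]
nums[mid]=8=8: mid=4
nums[mid]=18>8: swap nums[4],nums[7]; hi=6 → [7,4,6,8,3,12,16,18,10,15,17,14]
nums[mid]=3<8: swap nums[3],nums[4]; lo=4,mid=5 → [7,4,6,3,8,12,16,18,10,15,17,14]
nums[mid]=12>8: swap nums[5],nums[6]; hi=5 → [7,4,6,3,8,16,12,18,10,15,17,14]
nums[mid]=16>8: swap nums[5],nums[5]; hi=4 → [7,4,6,3,8,16,12,18,10,15,17,14]
end: lo=4, hi=4; nums = [7,4,6,3,8,16,12,18,10,15,17,14]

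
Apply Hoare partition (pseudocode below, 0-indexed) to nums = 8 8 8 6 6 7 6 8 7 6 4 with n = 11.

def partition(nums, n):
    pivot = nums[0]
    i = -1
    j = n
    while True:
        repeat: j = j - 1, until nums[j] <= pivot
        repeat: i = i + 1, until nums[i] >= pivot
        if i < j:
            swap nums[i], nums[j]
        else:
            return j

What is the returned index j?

7

pivot = nums[0] = 8; i = -1, j = 11
j→10 (nums[10]=4≤8), i→0 (nums[0]=8≥8); i<j, swap → 4 8 8 6 6 7 6 8 7 6 8
j→9 (nums[9]=6≤8), i→1 (nums[1]=8≥8); i<j, swap → 4 6 8 6 6 7 6 8 7 8 8
j→8 (nums[8]=7≤8), i→2 (nums[2]=8≥8); i<j, swap → 4 6 7 6 6 7 6 8 8 8 8
j→7, i→7; i≥j, return j=7. nums = 4 6 7 6 6 7 6 8 8 8 8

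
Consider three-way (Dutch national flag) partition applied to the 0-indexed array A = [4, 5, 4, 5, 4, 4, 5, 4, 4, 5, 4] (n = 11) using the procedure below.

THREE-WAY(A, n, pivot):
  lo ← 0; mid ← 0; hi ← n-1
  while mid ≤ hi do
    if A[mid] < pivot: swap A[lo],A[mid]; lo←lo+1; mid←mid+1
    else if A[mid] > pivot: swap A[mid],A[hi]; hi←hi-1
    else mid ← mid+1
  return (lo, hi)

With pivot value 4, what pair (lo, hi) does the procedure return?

(0, 6)

lo=0 mid=0 hi=10
4=4: mid=1
5>4: swap(1,10), hi=9 ⇒ [4, 4, 4, 5, 4, 4, 5, 4, 4, 5, 5]
4=4: mid=2
4=4: mid=3
5>4: swap(3,9), hi=8 ⇒ [4, 4, 4, 5, 4, 4, 5, 4, 4, 5, 5]
5>4: swap(3,8), hi=7 ⇒ [4, 4, 4, 4, 4, 4, 5, 4, 5, 5, 5]
4=4: mid=4
4=4: mid=5
4=4: mid=6
5>4: swap(6,7), hi=6 ⇒ [4, 4, 4, 4, 4, 4, 4, 5, 5, 5, 5]
4=4: mid=7
done. lo=0 hi=6; A=[4, 4, 4, 4, 4, 4, 4, 5, 5, 5, 5]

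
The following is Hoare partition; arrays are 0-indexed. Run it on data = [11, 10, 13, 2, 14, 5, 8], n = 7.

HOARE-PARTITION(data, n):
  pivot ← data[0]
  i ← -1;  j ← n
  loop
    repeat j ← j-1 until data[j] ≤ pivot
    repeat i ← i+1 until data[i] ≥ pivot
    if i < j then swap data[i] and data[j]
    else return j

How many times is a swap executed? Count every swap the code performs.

pivot = data[0] = 11; i = -1, j = 7
j→6 (data[6]=8≤11), i→0 (data[0]=11≥11); i<j, swap → [8, 10, 13, 2, 14, 5, 11]
j→5 (data[5]=5≤11), i→2 (data[2]=13≥11); i<j, swap → [8, 10, 5, 2, 14, 13, 11]
j→3, i→4; i≥j, return j=3. data = [8, 10, 5, 2, 14, 13, 11]

2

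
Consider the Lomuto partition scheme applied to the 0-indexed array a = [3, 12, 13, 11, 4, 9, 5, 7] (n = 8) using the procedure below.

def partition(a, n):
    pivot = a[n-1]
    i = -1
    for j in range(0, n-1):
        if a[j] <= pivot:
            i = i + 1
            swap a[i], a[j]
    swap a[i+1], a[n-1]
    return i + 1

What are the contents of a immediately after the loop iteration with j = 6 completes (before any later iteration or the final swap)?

pivot=7, i=-1
j=0: 3≤7, i=0, swap(0,0) ⇒ [3, 12, 13, 11, 4, 9, 5, 7]
j=1: 12>7, skip
j=2: 13>7, skip
j=3: 11>7, skip
j=4: 4≤7, i=1, swap(1,4) ⇒ [3, 4, 13, 11, 12, 9, 5, 7]
j=5: 9>7, skip
j=6: 5≤7, i=2, swap(2,6) ⇒ [3, 4, 5, 11, 12, 9, 13, 7]
(after j=6) a = [3, 4, 5, 11, 12, 9, 13, 7]

[3, 4, 5, 11, 12, 9, 13, 7]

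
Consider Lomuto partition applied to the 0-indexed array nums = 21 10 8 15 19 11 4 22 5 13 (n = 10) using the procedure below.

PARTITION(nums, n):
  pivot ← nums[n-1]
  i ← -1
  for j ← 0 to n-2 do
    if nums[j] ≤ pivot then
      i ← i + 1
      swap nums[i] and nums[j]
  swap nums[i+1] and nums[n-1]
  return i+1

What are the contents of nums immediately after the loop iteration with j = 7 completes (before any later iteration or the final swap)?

pivot = nums[9] = 13; i = -1
j=0: nums[0]=21 > 13 → no swap
j=1: nums[1]=10 ≤ 13 → i=0, swap nums[0],nums[1] → 10 21 8 15 19 11 4 22 5 13
j=2: nums[2]=8 ≤ 13 → i=1, swap nums[1],nums[2] → 10 8 21 15 19 11 4 22 5 13
j=3: nums[3]=15 > 13 → no swap
j=4: nums[4]=19 > 13 → no swap
j=5: nums[5]=11 ≤ 13 → i=2, swap nums[2],nums[5] → 10 8 11 15 19 21 4 22 5 13
j=6: nums[6]=4 ≤ 13 → i=3, swap nums[3],nums[6] → 10 8 11 4 19 21 15 22 5 13
j=7: nums[7]=22 > 13 → no swap
(after j=7) nums = 10 8 11 4 19 21 15 22 5 13

10 8 11 4 19 21 15 22 5 13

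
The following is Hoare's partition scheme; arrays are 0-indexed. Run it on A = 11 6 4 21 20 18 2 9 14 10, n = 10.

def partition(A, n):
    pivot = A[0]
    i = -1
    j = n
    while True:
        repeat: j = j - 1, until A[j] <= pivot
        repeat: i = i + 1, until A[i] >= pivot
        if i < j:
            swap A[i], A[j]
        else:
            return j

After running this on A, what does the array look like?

pivot = A[0] = 11; i = -1, j = 10
j→9 (A[9]=10≤11), i→0 (A[0]=11≥11); i<j, swap → 10 6 4 21 20 18 2 9 14 11
j→7 (A[7]=9≤11), i→3 (A[3]=21≥11); i<j, swap → 10 6 4 9 20 18 2 21 14 11
j→6 (A[6]=2≤11), i→4 (A[4]=20≥11); i<j, swap → 10 6 4 9 2 18 20 21 14 11
j→4, i→5; i≥j, return j=4. A = 10 6 4 9 2 18 20 21 14 11

10 6 4 9 2 18 20 21 14 11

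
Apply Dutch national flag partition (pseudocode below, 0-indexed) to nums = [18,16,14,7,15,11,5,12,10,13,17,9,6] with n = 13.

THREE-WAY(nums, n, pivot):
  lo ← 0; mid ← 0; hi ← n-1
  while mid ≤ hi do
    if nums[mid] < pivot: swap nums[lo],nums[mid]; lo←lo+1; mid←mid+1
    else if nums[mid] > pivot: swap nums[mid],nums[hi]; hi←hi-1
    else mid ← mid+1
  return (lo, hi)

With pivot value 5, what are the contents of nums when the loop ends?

[5,14,7,15,11,16,12,10,13,17,9,6,18]

lo=0 mid=0 hi=12
18>5: swap(0,12), hi=11 ⇒ [6,16,14,7,15,11,5,12,10,13,17,9,18]
6>5: swap(0,11), hi=10 ⇒ [9,16,14,7,15,11,5,12,10,13,17,6,18]
9>5: swap(0,10), hi=9 ⇒ [17,16,14,7,15,11,5,12,10,13,9,6,18]
17>5: swap(0,9), hi=8 ⇒ [13,16,14,7,15,11,5,12,10,17,9,6,18]
13>5: swap(0,8), hi=7 ⇒ [10,16,14,7,15,11,5,12,13,17,9,6,18]
10>5: swap(0,7), hi=6 ⇒ [12,16,14,7,15,11,5,10,13,17,9,6,18]
12>5: swap(0,6), hi=5 ⇒ [5,16,14,7,15,11,12,10,13,17,9,6,18]
5=5: mid=1
16>5: swap(1,5), hi=4 ⇒ [5,11,14,7,15,16,12,10,13,17,9,6,18]
11>5: swap(1,4), hi=3 ⇒ [5,15,14,7,11,16,12,10,13,17,9,6,18]
15>5: swap(1,3), hi=2 ⇒ [5,7,14,15,11,16,12,10,13,17,9,6,18]
7>5: swap(1,2), hi=1 ⇒ [5,14,7,15,11,16,12,10,13,17,9,6,18]
14>5: swap(1,1), hi=0 ⇒ [5,14,7,15,11,16,12,10,13,17,9,6,18]
done. lo=0 hi=0; nums=[5,14,7,15,11,16,12,10,13,17,9,6,18]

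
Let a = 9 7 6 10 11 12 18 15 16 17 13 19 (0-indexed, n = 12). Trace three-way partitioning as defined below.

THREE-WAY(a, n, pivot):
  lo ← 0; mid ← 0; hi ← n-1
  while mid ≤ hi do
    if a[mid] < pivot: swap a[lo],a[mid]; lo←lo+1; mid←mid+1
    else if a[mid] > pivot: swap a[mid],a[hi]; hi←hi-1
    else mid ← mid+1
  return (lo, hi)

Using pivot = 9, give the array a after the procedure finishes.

pivot = 9; lo=0, mid=0, hi=11
a[mid]=9=9: mid=1
a[mid]=7<9: swap a[0],a[1]; lo=1,mid=2 → 7 9 6 10 11 12 18 15 16 17 13 19
a[mid]=6<9: swap a[1],a[2]; lo=2,mid=3 → 7 6 9 10 11 12 18 15 16 17 13 19
a[mid]=10>9: swap a[3],a[11]; hi=10 → 7 6 9 19 11 12 18 15 16 17 13 10
a[mid]=19>9: swap a[3],a[10]; hi=9 → 7 6 9 13 11 12 18 15 16 17 19 10
a[mid]=13>9: swap a[3],a[9]; hi=8 → 7 6 9 17 11 12 18 15 16 13 19 10
a[mid]=17>9: swap a[3],a[8]; hi=7 → 7 6 9 16 11 12 18 15 17 13 19 10
a[mid]=16>9: swap a[3],a[7]; hi=6 → 7 6 9 15 11 12 18 16 17 13 19 10
a[mid]=15>9: swap a[3],a[6]; hi=5 → 7 6 9 18 11 12 15 16 17 13 19 10
a[mid]=18>9: swap a[3],a[5]; hi=4 → 7 6 9 12 11 18 15 16 17 13 19 10
a[mid]=12>9: swap a[3],a[4]; hi=3 → 7 6 9 11 12 18 15 16 17 13 19 10
a[mid]=11>9: swap a[3],a[3]; hi=2 → 7 6 9 11 12 18 15 16 17 13 19 10
end: lo=2, hi=2; a = 7 6 9 11 12 18 15 16 17 13 19 10

7 6 9 11 12 18 15 16 17 13 19 10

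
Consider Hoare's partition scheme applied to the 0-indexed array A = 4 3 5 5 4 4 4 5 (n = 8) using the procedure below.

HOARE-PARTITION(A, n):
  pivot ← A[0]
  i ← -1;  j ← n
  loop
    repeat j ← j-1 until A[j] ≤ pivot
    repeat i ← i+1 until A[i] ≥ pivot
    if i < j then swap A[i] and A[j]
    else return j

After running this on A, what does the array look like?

pivot=4
j stops at 6 (4), i stops at 0 (4); swap ⇒ 4 3 5 5 4 4 4 5
j stops at 5 (4), i stops at 2 (5); swap ⇒ 4 3 4 5 4 5 4 5
j stops at 4 (4), i stops at 3 (5); swap ⇒ 4 3 4 4 5 5 4 5
j stops at 3, i stops at 4; i≥j ⇒ return 3. A=4 3 4 4 5 5 4 5

4 3 4 4 5 5 4 5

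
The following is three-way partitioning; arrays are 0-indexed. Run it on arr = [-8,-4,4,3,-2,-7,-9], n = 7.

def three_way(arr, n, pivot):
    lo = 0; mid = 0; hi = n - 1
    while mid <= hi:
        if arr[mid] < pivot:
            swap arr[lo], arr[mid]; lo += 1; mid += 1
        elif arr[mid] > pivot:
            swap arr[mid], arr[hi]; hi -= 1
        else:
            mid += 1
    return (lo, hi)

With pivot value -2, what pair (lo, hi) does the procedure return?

pivot = -2; lo=0, mid=0, hi=6
arr[mid]=-8<-2: swap arr[0],arr[0]; lo=1,mid=1 → [-8,-4,4,3,-2,-7,-9]
arr[mid]=-4<-2: swap arr[1],arr[1]; lo=2,mid=2 → [-8,-4,4,3,-2,-7,-9]
arr[mid]=4>-2: swap arr[2],arr[6]; hi=5 → [-8,-4,-9,3,-2,-7,4]
arr[mid]=-9<-2: swap arr[2],arr[2]; lo=3,mid=3 → [-8,-4,-9,3,-2,-7,4]
arr[mid]=3>-2: swap arr[3],arr[5]; hi=4 → [-8,-4,-9,-7,-2,3,4]
arr[mid]=-7<-2: swap arr[3],arr[3]; lo=4,mid=4 → [-8,-4,-9,-7,-2,3,4]
arr[mid]=-2=-2: mid=5
end: lo=4, hi=4; arr = [-8,-4,-9,-7,-2,3,4]

(4, 4)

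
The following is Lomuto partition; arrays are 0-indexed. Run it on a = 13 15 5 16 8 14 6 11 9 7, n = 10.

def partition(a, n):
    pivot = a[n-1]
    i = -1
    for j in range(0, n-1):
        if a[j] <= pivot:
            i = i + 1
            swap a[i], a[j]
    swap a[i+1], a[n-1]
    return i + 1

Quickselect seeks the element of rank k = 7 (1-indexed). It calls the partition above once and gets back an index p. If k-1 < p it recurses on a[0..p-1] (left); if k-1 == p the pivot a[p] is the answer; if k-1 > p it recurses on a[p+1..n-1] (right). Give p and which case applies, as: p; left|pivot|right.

2; right

pivot=7, i=-1
j=0: 13>7, skip
j=1: 15>7, skip
j=2: 5≤7, i=0, swap(0,2) ⇒ 5 15 13 16 8 14 6 11 9 7
j=3: 16>7, skip
j=4: 8>7, skip
j=5: 14>7, skip
j=6: 6≤7, i=1, swap(1,6) ⇒ 5 6 13 16 8 14 15 11 9 7
j=7: 11>7, skip
j=8: 9>7, skip
swap(2,9) ⇒ 5 6 7 16 8 14 15 11 9 13; return 2
p = 2; k-1 = 6 > 2 ⇒ right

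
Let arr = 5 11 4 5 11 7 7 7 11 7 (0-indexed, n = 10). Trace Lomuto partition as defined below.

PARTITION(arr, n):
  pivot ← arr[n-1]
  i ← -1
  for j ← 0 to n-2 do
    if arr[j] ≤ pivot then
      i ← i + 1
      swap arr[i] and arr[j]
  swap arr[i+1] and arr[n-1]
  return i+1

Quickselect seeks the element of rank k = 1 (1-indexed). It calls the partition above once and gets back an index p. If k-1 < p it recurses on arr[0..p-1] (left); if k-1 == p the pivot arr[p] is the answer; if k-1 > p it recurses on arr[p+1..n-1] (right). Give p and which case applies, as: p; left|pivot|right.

6; left

pivot = arr[9] = 7; i = -1
j=0: arr[0]=5 ≤ 7 → i=0, swap arr[0],arr[0] (no change) → 5 11 4 5 11 7 7 7 11 7
j=1: arr[1]=11 > 7 → no swap
j=2: arr[2]=4 ≤ 7 → i=1, swap arr[1],arr[2] → 5 4 11 5 11 7 7 7 11 7
j=3: arr[3]=5 ≤ 7 → i=2, swap arr[2],arr[3] → 5 4 5 11 11 7 7 7 11 7
j=4: arr[4]=11 > 7 → no swap
j=5: arr[5]=7 ≤ 7 → i=3, swap arr[3],arr[5] → 5 4 5 7 11 11 7 7 11 7
j=6: arr[6]=7 ≤ 7 → i=4, swap arr[4],arr[6] → 5 4 5 7 7 11 11 7 11 7
j=7: arr[7]=7 ≤ 7 → i=5, swap arr[5],arr[7] → 5 4 5 7 7 7 11 11 11 7
j=8: arr[8]=11 > 7 → no swap
final swap arr[6],arr[9] → 5 4 5 7 7 7 7 11 11 11; return 6
p = 6; k-1 = 0 < 6 ⇒ left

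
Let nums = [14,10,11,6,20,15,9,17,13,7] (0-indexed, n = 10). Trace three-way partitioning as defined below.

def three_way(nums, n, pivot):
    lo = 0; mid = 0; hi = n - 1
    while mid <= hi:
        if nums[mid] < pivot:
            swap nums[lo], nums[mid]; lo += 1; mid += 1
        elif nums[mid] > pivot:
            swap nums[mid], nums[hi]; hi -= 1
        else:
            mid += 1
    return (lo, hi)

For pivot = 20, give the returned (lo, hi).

(9, 9)

pivot = 20; lo=0, mid=0, hi=9
nums[mid]=14<20: swap nums[0],nums[0]; lo=1,mid=1 → [14,10,11,6,20,15,9,17,13,7]
nums[mid]=10<20: swap nums[1],nums[1]; lo=2,mid=2 → [14,10,11,6,20,15,9,17,13,7]
nums[mid]=11<20: swap nums[2],nums[2]; lo=3,mid=3 → [14,10,11,6,20,15,9,17,13,7]
nums[mid]=6<20: swap nums[3],nums[3]; lo=4,mid=4 → [14,10,11,6,20,15,9,17,13,7]
nums[mid]=20=20: mid=5
nums[mid]=15<20: swap nums[4],nums[5]; lo=5,mid=6 → [14,10,11,6,15,20,9,17,13,7]
nums[mid]=9<20: swap nums[5],nums[6]; lo=6,mid=7 → [14,10,11,6,15,9,20,17,13,7]
nums[mid]=17<20: swap nums[6],nums[7]; lo=7,mid=8 → [14,10,11,6,15,9,17,20,13,7]
nums[mid]=13<20: swap nums[7],nums[8]; lo=8,mid=9 → [14,10,11,6,15,9,17,13,20,7]
nums[mid]=7<20: swap nums[8],nums[9]; lo=9,mid=10 → [14,10,11,6,15,9,17,13,7,20]
end: lo=9, hi=9; nums = [14,10,11,6,15,9,17,13,7,20]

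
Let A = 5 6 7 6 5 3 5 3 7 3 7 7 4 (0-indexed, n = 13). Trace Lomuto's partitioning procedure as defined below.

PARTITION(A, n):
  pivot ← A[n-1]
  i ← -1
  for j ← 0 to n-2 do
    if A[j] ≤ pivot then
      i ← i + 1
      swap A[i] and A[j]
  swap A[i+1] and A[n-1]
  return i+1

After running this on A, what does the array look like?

pivot=4, i=-1
j=0: 5>4, skip
j=1: 6>4, skip
j=2: 7>4, skip
j=3: 6>4, skip
j=4: 5>4, skip
j=5: 3≤4, i=0, swap(0,5) ⇒ 3 6 7 6 5 5 5 3 7 3 7 7 4
j=6: 5>4, skip
j=7: 3≤4, i=1, swap(1,7) ⇒ 3 3 7 6 5 5 5 6 7 3 7 7 4
j=8: 7>4, skip
j=9: 3≤4, i=2, swap(2,9) ⇒ 3 3 3 6 5 5 5 6 7 7 7 7 4
j=10: 7>4, skip
j=11: 7>4, skip
swap(3,12) ⇒ 3 3 3 4 5 5 5 6 7 7 7 7 6; return 3

3 3 3 4 5 5 5 6 7 7 7 7 6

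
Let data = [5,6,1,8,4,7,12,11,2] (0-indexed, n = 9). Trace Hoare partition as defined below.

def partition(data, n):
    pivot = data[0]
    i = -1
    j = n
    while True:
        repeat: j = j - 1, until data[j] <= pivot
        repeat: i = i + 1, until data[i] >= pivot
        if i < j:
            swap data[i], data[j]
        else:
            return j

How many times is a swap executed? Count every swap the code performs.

2

pivot = data[0] = 5; i = -1, j = 9
j→8 (data[8]=2≤5), i→0 (data[0]=5≥5); i<j, swap → [2,6,1,8,4,7,12,11,5]
j→4 (data[4]=4≤5), i→1 (data[1]=6≥5); i<j, swap → [2,4,1,8,6,7,12,11,5]
j→2, i→3; i≥j, return j=2. data = [2,4,1,8,6,7,12,11,5]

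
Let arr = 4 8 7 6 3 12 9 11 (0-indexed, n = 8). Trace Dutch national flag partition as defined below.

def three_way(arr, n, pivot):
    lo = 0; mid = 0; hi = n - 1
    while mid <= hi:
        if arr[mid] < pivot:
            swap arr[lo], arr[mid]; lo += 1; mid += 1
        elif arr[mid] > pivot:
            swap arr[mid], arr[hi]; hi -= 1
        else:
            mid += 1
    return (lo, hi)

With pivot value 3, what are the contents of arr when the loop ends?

3 7 6 8 12 9 11 4

lo=0 mid=0 hi=7
4>3: swap(0,7), hi=6 ⇒ 11 8 7 6 3 12 9 4
11>3: swap(0,6), hi=5 ⇒ 9 8 7 6 3 12 11 4
9>3: swap(0,5), hi=4 ⇒ 12 8 7 6 3 9 11 4
12>3: swap(0,4), hi=3 ⇒ 3 8 7 6 12 9 11 4
3=3: mid=1
8>3: swap(1,3), hi=2 ⇒ 3 6 7 8 12 9 11 4
6>3: swap(1,2), hi=1 ⇒ 3 7 6 8 12 9 11 4
7>3: swap(1,1), hi=0 ⇒ 3 7 6 8 12 9 11 4
done. lo=0 hi=0; arr=3 7 6 8 12 9 11 4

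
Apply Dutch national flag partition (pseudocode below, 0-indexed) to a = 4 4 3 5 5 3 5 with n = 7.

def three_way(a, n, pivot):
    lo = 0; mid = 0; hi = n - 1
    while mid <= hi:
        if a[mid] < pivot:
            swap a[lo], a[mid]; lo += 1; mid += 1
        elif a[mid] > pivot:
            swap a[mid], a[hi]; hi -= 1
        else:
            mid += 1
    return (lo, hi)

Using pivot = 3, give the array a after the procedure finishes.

3 3 5 5 4 5 4

lo=0 mid=0 hi=6
4>3: swap(0,6), hi=5 ⇒ 5 4 3 5 5 3 4
5>3: swap(0,5), hi=4 ⇒ 3 4 3 5 5 5 4
3=3: mid=1
4>3: swap(1,4), hi=3 ⇒ 3 5 3 5 4 5 4
5>3: swap(1,3), hi=2 ⇒ 3 5 3 5 4 5 4
5>3: swap(1,2), hi=1 ⇒ 3 3 5 5 4 5 4
3=3: mid=2
done. lo=0 hi=1; a=3 3 5 5 4 5 4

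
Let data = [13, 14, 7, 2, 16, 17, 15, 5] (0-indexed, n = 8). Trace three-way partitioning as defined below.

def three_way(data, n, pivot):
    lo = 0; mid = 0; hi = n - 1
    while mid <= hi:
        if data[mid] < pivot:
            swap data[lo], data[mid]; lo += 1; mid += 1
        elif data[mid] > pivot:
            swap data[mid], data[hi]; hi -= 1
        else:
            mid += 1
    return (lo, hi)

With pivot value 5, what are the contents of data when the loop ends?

[2, 5, 7, 16, 17, 15, 14, 13]

pivot = 5; lo=0, mid=0, hi=7
data[mid]=13>5: swap data[0],data[7]; hi=6 → [5, 14, 7, 2, 16, 17, 15, 13]
data[mid]=5=5: mid=1
data[mid]=14>5: swap data[1],data[6]; hi=5 → [5, 15, 7, 2, 16, 17, 14, 13]
data[mid]=15>5: swap data[1],data[5]; hi=4 → [5, 17, 7, 2, 16, 15, 14, 13]
data[mid]=17>5: swap data[1],data[4]; hi=3 → [5, 16, 7, 2, 17, 15, 14, 13]
data[mid]=16>5: swap data[1],data[3]; hi=2 → [5, 2, 7, 16, 17, 15, 14, 13]
data[mid]=2<5: swap data[0],data[1]; lo=1,mid=2 → [2, 5, 7, 16, 17, 15, 14, 13]
data[mid]=7>5: swap data[2],data[2]; hi=1 → [2, 5, 7, 16, 17, 15, 14, 13]
end: lo=1, hi=1; data = [2, 5, 7, 16, 17, 15, 14, 13]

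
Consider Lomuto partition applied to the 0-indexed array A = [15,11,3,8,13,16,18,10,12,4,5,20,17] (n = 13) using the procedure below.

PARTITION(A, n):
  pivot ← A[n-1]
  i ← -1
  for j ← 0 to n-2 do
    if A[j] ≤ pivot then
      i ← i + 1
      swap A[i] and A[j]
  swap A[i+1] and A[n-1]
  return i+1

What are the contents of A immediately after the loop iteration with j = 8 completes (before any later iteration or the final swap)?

pivot = A[12] = 17; i = -1
j=0: A[0]=15 ≤ 17 → i=0, swap A[0],A[0] (no change) → [15,11,3,8,13,16,18,10,12,4,5,20,17]
j=1: A[1]=11 ≤ 17 → i=1, swap A[1],A[1] (no change) → [15,11,3,8,13,16,18,10,12,4,5,20,17]
j=2: A[2]=3 ≤ 17 → i=2, swap A[2],A[2] (no change) → [15,11,3,8,13,16,18,10,12,4,5,20,17]
j=3: A[3]=8 ≤ 17 → i=3, swap A[3],A[3] (no change) → [15,11,3,8,13,16,18,10,12,4,5,20,17]
j=4: A[4]=13 ≤ 17 → i=4, swap A[4],A[4] (no change) → [15,11,3,8,13,16,18,10,12,4,5,20,17]
j=5: A[5]=16 ≤ 17 → i=5, swap A[5],A[5] (no change) → [15,11,3,8,13,16,18,10,12,4,5,20,17]
j=6: A[6]=18 > 17 → no swap
j=7: A[7]=10 ≤ 17 → i=6, swap A[6],A[7] → [15,11,3,8,13,16,10,18,12,4,5,20,17]
j=8: A[8]=12 ≤ 17 → i=7, swap A[7],A[8] → [15,11,3,8,13,16,10,12,18,4,5,20,17]
(after j=8) A = [15,11,3,8,13,16,10,12,18,4,5,20,17]

[15,11,3,8,13,16,10,12,18,4,5,20,17]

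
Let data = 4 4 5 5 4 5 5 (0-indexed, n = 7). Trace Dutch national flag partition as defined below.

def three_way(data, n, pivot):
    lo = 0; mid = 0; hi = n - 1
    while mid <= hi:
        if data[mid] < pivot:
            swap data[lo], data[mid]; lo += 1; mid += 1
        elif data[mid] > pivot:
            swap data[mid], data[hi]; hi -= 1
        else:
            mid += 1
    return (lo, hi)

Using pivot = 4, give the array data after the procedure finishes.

4 4 4 5 5 5 5

lo=0 mid=0 hi=6
4=4: mid=1
4=4: mid=2
5>4: swap(2,6), hi=5 ⇒ 4 4 5 5 4 5 5
5>4: swap(2,5), hi=4 ⇒ 4 4 5 5 4 5 5
5>4: swap(2,4), hi=3 ⇒ 4 4 4 5 5 5 5
4=4: mid=3
5>4: swap(3,3), hi=2 ⇒ 4 4 4 5 5 5 5
done. lo=0 hi=2; data=4 4 4 5 5 5 5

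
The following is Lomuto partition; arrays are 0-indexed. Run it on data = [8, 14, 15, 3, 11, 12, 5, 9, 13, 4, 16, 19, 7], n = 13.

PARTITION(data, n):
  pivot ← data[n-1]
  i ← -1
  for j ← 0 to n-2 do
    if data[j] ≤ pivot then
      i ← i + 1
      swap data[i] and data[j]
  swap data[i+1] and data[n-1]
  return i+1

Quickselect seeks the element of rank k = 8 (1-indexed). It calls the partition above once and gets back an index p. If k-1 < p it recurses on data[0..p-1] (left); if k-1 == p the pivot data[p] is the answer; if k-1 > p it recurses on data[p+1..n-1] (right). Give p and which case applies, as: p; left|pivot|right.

pivot=7, i=-1
j=0: 8>7, skip
j=1: 14>7, skip
j=2: 15>7, skip
j=3: 3≤7, i=0, swap(0,3) ⇒ [3, 14, 15, 8, 11, 12, 5, 9, 13, 4, 16, 19, 7]
j=4: 11>7, skip
j=5: 12>7, skip
j=6: 5≤7, i=1, swap(1,6) ⇒ [3, 5, 15, 8, 11, 12, 14, 9, 13, 4, 16, 19, 7]
j=7: 9>7, skip
j=8: 13>7, skip
j=9: 4≤7, i=2, swap(2,9) ⇒ [3, 5, 4, 8, 11, 12, 14, 9, 13, 15, 16, 19, 7]
j=10: 16>7, skip
j=11: 19>7, skip
swap(3,12) ⇒ [3, 5, 4, 7, 11, 12, 14, 9, 13, 15, 16, 19, 8]; return 3
p = 3; k-1 = 7 > 3 ⇒ right

3; right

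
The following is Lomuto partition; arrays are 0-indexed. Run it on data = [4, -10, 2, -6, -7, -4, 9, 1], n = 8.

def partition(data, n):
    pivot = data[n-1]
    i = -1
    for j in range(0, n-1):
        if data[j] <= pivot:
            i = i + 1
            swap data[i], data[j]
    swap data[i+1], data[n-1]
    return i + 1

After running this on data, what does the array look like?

[-10, -6, -7, -4, 1, 4, 9, 2]

pivot = data[7] = 1; i = -1
j=0: data[0]=4 > 1 → no swap
j=1: data[1]=-10 ≤ 1 → i=0, swap data[0],data[1] → [-10, 4, 2, -6, -7, -4, 9, 1]
j=2: data[2]=2 > 1 → no swap
j=3: data[3]=-6 ≤ 1 → i=1, swap data[1],data[3] → [-10, -6, 2, 4, -7, -4, 9, 1]
j=4: data[4]=-7 ≤ 1 → i=2, swap data[2],data[4] → [-10, -6, -7, 4, 2, -4, 9, 1]
j=5: data[5]=-4 ≤ 1 → i=3, swap data[3],data[5] → [-10, -6, -7, -4, 2, 4, 9, 1]
j=6: data[6]=9 > 1 → no swap
final swap data[4],data[7] → [-10, -6, -7, -4, 1, 4, 9, 2]; return 4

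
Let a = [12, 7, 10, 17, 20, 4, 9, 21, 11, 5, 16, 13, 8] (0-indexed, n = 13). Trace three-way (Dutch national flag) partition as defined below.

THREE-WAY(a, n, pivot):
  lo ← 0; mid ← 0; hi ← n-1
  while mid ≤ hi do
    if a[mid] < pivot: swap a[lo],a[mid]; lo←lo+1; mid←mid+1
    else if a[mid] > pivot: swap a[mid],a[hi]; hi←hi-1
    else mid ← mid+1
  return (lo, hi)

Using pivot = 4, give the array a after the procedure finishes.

pivot = 4; lo=0, mid=0, hi=12
a[mid]=12>4: swap a[0],a[12]; hi=11 → [8, 7, 10, 17, 20, 4, 9, 21, 11, 5, 16, 13, 12]
a[mid]=8>4: swap a[0],a[11]; hi=10 → [13, 7, 10, 17, 20, 4, 9, 21, 11, 5, 16, 8, 12]
a[mid]=13>4: swap a[0],a[10]; hi=9 → [16, 7, 10, 17, 20, 4, 9, 21, 11, 5, 13, 8, 12]
a[mid]=16>4: swap a[0],a[9]; hi=8 → [5, 7, 10, 17, 20, 4, 9, 21, 11, 16, 13, 8, 12]
a[mid]=5>4: swap a[0],a[8]; hi=7 → [11, 7, 10, 17, 20, 4, 9, 21, 5, 16, 13, 8, 12]
a[mid]=11>4: swap a[0],a[7]; hi=6 → [21, 7, 10, 17, 20, 4, 9, 11, 5, 16, 13, 8, 12]
a[mid]=21>4: swap a[0],a[6]; hi=5 → [9, 7, 10, 17, 20, 4, 21, 11, 5, 16, 13, 8, 12]
a[mid]=9>4: swap a[0],a[5]; hi=4 → [4, 7, 10, 17, 20, 9, 21, 11, 5, 16, 13, 8, 12]
a[mid]=4=4: mid=1
a[mid]=7>4: swap a[1],a[4]; hi=3 → [4, 20, 10, 17, 7, 9, 21, 11, 5, 16, 13, 8, 12]
a[mid]=20>4: swap a[1],a[3]; hi=2 → [4, 17, 10, 20, 7, 9, 21, 11, 5, 16, 13, 8, 12]
a[mid]=17>4: swap a[1],a[2]; hi=1 → [4, 10, 17, 20, 7, 9, 21, 11, 5, 16, 13, 8, 12]
a[mid]=10>4: swap a[1],a[1]; hi=0 → [4, 10, 17, 20, 7, 9, 21, 11, 5, 16, 13, 8, 12]
end: lo=0, hi=0; a = [4, 10, 17, 20, 7, 9, 21, 11, 5, 16, 13, 8, 12]

[4, 10, 17, 20, 7, 9, 21, 11, 5, 16, 13, 8, 12]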